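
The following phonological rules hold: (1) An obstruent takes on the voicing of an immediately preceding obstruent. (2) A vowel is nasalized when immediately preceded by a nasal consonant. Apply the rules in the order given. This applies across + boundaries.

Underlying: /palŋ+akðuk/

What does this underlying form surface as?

[palŋ+ãkθuk]

Rule 1: /ð/ after /k/ (voiceless) → [θ]
After rule 1: palŋ+akθuk
Rule 2: /a/ after nasal /ŋ/ → [ã]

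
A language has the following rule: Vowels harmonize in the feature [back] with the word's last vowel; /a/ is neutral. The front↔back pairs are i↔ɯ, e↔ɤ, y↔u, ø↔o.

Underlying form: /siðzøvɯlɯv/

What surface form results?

/i/ harmonizes with /ɯ/ ([+back]) → [ɯ]
/ø/ harmonizes with /ɯ/ ([+back]) → [o]

[sɯðzovɯlɯv]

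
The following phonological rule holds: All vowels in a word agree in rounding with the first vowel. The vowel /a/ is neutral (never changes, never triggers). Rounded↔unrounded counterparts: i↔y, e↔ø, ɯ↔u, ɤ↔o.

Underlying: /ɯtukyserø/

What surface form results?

[ɯtɯkisere]

/u/ harmonizes with /ɯ/ ([-round]) → [ɯ]
/y/ harmonizes with /ɯ/ ([-round]) → [i]
/ø/ harmonizes with /ɯ/ ([-round]) → [e]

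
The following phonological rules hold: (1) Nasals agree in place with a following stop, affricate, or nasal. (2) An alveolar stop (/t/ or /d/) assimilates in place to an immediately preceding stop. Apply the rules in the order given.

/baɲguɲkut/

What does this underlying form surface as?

[baŋguŋkut]

Rule 1: /ɲ/ before /g/ (velar) → [ŋ]
Rule 1: /ɲ/ before /k/ (velar) → [ŋ]
After rule 1: baŋguŋkut
Rule 2: no segment meets the rule's conditions; no change.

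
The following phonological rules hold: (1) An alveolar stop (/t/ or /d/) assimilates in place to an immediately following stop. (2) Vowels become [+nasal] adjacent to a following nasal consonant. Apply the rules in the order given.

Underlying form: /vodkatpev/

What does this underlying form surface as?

[vogkappev]

Rule 1: /d/ before /k/ (velar) → [g]
Rule 1: /t/ before /p/ (labial) → [p]
After rule 1: vogkappev
Rule 2: no segment meets the rule's conditions; no change.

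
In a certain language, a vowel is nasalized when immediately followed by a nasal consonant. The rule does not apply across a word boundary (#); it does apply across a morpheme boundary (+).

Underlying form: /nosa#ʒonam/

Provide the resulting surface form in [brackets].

[nosa#ʒõnãm]

/o/ before nasal /n/ → [õ]
/a/ before nasal /m/ → [ã]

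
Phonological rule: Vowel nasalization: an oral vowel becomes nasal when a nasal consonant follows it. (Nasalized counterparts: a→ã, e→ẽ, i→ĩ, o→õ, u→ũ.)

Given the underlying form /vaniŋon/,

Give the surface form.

/a/ before nasal /n/ → [ã]
/i/ before nasal /ŋ/ → [ĩ]
/o/ before nasal /n/ → [õ]

[vãnĩŋõn]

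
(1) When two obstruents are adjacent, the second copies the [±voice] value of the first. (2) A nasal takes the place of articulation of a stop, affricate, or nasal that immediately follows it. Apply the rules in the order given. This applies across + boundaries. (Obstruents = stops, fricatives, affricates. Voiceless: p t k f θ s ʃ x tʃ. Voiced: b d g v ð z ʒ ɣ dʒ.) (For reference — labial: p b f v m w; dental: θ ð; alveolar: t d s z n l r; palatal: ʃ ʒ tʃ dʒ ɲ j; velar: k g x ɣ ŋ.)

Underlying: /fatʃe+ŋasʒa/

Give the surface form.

[fatʃe+ŋasʃa]

Rule 1: /ʒ/ after /s/ (voiceless) → [ʃ]
After rule 1: fatʃe+ŋasʃa
Rule 2: no segment meets the rule's conditions; no change.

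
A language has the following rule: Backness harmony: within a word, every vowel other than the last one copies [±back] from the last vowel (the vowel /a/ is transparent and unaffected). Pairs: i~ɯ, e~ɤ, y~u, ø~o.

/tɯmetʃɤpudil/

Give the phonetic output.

[timetʃepydil]

/ɯ/ harmonizes with /i/ ([-back]) → [i]
/ɤ/ harmonizes with /i/ ([-back]) → [e]
/u/ harmonizes with /i/ ([-back]) → [y]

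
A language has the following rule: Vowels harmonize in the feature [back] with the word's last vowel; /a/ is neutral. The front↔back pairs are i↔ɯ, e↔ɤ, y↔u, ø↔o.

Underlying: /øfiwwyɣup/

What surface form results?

/ø/ harmonizes with /u/ ([+back]) → [o]
/i/ harmonizes with /u/ ([+back]) → [ɯ]
/y/ harmonizes with /u/ ([+back]) → [u]

[ofɯwwuɣup]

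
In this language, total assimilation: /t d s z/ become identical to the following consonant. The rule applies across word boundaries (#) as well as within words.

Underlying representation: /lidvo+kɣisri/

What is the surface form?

[livvo+kɣirri]

/d/ before /v/ → [v] (total assimilation)
/s/ before /r/ → [r] (total assimilation)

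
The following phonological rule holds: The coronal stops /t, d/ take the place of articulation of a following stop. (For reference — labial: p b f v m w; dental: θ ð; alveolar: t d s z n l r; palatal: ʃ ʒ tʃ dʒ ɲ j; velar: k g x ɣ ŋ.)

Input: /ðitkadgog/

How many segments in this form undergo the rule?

/t/ before /k/ (velar) → [k]
/d/ before /g/ (velar) → [g]
2 segments change.

2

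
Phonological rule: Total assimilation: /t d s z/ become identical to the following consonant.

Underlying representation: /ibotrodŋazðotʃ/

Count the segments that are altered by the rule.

/t/ before /r/ → [r] (total assimilation)
/d/ before /ŋ/ → [ŋ] (total assimilation)
/z/ before /ð/ → [ð] (total assimilation)
3 segments change.

3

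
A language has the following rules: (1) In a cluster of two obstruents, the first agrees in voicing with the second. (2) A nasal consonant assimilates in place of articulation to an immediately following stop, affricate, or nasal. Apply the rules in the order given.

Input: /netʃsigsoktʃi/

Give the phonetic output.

[netʃsiksoktʃi]

Rule 1: /g/ before /s/ (voiceless) → [k]
After rule 1: netʃsiksoktʃi
Rule 2: no segment meets the rule's conditions; no change.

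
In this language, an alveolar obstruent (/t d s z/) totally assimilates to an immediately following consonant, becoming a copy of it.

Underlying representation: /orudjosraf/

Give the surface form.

[orujjorraf]

/d/ before /j/ → [j] (total assimilation)
/s/ before /r/ → [r] (total assimilation)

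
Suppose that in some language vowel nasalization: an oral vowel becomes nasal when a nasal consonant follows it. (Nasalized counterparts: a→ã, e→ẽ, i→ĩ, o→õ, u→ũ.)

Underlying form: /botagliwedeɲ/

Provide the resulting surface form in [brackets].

/e/ before nasal /ɲ/ → [ẽ]

[botagliwedẽɲ]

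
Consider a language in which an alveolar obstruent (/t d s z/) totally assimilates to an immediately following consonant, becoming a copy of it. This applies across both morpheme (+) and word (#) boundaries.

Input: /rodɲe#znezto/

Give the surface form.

[roɲɲe#nnetto]

/d/ before /ɲ/ → [ɲ] (total assimilation)
/z/ before /n/ → [n] (total assimilation)
/z/ before /t/ → [t] (total assimilation)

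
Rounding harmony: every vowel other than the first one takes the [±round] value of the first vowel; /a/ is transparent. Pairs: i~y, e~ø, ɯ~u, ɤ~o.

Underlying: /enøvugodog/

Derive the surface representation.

[enevɯgɤdɤg]

/ø/ harmonizes with /e/ ([-round]) → [e]
/u/ harmonizes with /e/ ([-round]) → [ɯ]
/o/ harmonizes with /e/ ([-round]) → [ɤ]
/o/ harmonizes with /e/ ([-round]) → [ɤ]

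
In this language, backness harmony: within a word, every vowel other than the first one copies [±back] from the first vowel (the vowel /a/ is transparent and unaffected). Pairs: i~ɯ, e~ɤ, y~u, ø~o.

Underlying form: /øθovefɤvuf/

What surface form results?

[øθøvefevyf]

/o/ harmonizes with /ø/ ([-back]) → [ø]
/ɤ/ harmonizes with /ø/ ([-back]) → [e]
/u/ harmonizes with /ø/ ([-back]) → [y]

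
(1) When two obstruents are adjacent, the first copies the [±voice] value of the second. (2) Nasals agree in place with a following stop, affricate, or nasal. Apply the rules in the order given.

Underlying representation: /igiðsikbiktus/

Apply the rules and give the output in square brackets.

Rule 1: /ð/ before /s/ (voiceless) → [θ]
Rule 1: /k/ before /b/ (voiced) → [g]
After rule 1: igiθsigbiktus
Rule 2: no segment meets the rule's conditions; no change.

[igiθsigbiktus]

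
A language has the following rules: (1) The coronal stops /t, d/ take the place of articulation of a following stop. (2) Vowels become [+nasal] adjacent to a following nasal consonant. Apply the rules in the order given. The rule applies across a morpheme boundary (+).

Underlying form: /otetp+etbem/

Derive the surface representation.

Rule 1: /t/ before /p/ (labial) → [p]
Rule 1: /t/ before /b/ (labial) → [p]
After rule 1: otepp+epbem
Rule 2: /e/ before nasal /m/ → [ẽ]

[otepp+epbẽm]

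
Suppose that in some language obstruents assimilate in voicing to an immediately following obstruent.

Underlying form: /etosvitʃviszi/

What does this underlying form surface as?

/s/ before /v/ (voiced) → [z]
/tʃ/ before /v/ (voiced) → [dʒ]
/s/ before /z/ (voiced) → [z]

[etozvidʒvizzi]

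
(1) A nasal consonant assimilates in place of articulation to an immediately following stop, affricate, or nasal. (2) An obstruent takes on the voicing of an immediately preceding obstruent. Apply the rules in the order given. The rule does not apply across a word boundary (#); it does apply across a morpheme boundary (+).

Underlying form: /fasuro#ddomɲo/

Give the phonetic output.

Rule 1: /m/ before /ɲ/ (palatal) → [ɲ]
After rule 1: fasuro#ddoɲɲo
Rule 2: no segment meets the rule's conditions; no change.

[fasuro#ddoɲɲo]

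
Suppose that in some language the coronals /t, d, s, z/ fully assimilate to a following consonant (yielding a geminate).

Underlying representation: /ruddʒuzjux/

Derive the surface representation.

[rudʒdʒujjux]

/d/ before /dʒ/ → [dʒ] (total assimilation)
/z/ before /j/ → [j] (total assimilation)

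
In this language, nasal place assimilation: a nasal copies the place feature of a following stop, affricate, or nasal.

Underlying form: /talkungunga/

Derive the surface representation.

[talkuŋguŋga]

/n/ before /g/ (velar) → [ŋ]
/n/ before /g/ (velar) → [ŋ]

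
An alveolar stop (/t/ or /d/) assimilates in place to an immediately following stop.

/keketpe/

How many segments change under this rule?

/t/ before /p/ (labial) → [p]
1 segment changes.

1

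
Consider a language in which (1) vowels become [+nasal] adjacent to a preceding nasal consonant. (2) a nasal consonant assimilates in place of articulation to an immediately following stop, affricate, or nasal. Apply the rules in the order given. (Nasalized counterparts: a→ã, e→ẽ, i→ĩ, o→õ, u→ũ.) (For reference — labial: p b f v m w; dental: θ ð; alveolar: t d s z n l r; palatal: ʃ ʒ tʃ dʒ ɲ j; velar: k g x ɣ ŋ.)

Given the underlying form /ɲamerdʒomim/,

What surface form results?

Rule 1: /a/ after nasal /ɲ/ → [ã]
Rule 1: /e/ after nasal /m/ → [ẽ]
Rule 1: /i/ after nasal /m/ → [ĩ]
After rule 1: ɲãmẽrdʒomĩm
Rule 2: no segment meets the rule's conditions; no change.

[ɲãmẽrdʒomĩm]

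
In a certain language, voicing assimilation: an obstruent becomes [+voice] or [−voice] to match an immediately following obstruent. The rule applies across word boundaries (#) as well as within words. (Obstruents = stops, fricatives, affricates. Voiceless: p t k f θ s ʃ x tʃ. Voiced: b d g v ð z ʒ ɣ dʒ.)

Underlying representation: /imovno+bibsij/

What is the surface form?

/b/ before /s/ (voiceless) → [p]

[imovno+bipsij]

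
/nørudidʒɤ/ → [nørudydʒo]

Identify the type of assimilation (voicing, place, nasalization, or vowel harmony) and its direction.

vowel harmony, progressive

/i/→[y] /ɤ/→[o].
Vowels agree with the first vowel, so the harmony is progressive.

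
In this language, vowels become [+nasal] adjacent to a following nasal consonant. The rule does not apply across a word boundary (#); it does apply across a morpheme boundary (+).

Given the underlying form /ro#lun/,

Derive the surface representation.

/u/ before nasal /n/ → [ũ]

[ro#lũn]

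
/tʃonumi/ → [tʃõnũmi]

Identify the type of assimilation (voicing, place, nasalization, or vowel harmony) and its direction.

/o/→[õ] /u/→[ũ].
Each target copies a feature from the following segment, so the direction is regressive.

nasalization, regressive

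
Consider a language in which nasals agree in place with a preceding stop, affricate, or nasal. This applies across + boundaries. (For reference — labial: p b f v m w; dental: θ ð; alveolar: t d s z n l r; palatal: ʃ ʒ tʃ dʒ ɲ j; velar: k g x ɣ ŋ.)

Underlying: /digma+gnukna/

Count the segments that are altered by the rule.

3

/m/ after /g/ (velar) → [ŋ]
/n/ after /g/ (velar) → [ŋ]
/n/ after /k/ (velar) → [ŋ]
3 segments change.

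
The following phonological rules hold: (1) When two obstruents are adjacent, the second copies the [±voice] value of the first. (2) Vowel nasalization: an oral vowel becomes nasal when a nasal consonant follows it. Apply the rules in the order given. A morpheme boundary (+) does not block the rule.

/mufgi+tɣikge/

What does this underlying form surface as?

Rule 1: /g/ after /f/ (voiceless) → [k]
Rule 1: /ɣ/ after /t/ (voiceless) → [x]
Rule 1: /g/ after /k/ (voiceless) → [k]
After rule 1: mufki+txikke
Rule 2: no segment meets the rule's conditions; no change.

[mufki+txikke]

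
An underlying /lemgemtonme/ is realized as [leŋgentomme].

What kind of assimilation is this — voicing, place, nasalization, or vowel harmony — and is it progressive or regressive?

place assimilation, regressive

/m/→[ŋ] /m/→[n] /n/→[m].
Each target copies a feature from the following segment, so the direction is regressive.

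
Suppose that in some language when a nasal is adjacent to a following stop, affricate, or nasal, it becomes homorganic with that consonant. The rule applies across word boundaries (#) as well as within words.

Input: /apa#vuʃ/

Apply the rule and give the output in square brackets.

[apa#vuʃ]

no segment meets the rule's conditions; no change.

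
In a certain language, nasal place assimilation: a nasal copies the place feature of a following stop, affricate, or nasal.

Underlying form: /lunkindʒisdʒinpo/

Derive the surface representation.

[luŋkiɲdʒisdʒimpo]

/n/ before /k/ (velar) → [ŋ]
/n/ before /dʒ/ (palatal) → [ɲ]
/n/ before /p/ (labial) → [m]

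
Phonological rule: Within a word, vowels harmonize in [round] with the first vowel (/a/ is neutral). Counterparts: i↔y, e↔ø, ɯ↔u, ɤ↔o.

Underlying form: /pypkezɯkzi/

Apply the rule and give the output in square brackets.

/e/ harmonizes with /y/ ([+round]) → [ø]
/ɯ/ harmonizes with /y/ ([+round]) → [u]
/i/ harmonizes with /y/ ([+round]) → [y]

[pypkøzukzy]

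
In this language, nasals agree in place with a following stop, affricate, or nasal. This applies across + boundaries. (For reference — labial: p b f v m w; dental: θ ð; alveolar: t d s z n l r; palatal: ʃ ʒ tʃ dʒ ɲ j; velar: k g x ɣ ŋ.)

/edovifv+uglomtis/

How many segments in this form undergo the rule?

/m/ before /t/ (alveolar) → [n]
1 segment changes.

1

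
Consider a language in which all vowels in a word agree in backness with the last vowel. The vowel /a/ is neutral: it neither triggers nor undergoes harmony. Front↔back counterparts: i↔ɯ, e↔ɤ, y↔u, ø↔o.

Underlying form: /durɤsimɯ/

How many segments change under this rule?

/i/ harmonizes with /ɯ/ ([+back]) → [ɯ]
1 segment changes.

1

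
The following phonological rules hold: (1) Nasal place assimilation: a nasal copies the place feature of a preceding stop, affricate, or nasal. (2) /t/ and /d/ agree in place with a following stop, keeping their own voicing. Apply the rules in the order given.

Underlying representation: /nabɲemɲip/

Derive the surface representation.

Rule 1: /ɲ/ after /b/ (labial) → [m]
Rule 1: /ɲ/ after /m/ (labial) → [m]
After rule 1: nabmemmip
Rule 2: no segment meets the rule's conditions; no change.

[nabmemmip]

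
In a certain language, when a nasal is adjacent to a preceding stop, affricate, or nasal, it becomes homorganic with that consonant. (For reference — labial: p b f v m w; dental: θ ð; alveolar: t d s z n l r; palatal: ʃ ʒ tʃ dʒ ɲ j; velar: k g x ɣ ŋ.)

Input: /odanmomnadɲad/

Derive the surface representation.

[odannommadnad]

/m/ after /n/ (alveolar) → [n]
/n/ after /m/ (labial) → [m]
/ɲ/ after /d/ (alveolar) → [n]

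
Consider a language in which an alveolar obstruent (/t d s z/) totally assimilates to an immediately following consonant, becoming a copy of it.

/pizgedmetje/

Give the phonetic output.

/z/ before /g/ → [g] (total assimilation)
/d/ before /m/ → [m] (total assimilation)
/t/ before /j/ → [j] (total assimilation)

[piggemmejje]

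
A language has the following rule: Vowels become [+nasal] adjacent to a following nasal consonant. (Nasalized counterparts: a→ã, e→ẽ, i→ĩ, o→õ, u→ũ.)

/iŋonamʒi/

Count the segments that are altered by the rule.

3

/i/ before nasal /ŋ/ → [ĩ]
/o/ before nasal /n/ → [õ]
/a/ before nasal /m/ → [ã]
3 segments change.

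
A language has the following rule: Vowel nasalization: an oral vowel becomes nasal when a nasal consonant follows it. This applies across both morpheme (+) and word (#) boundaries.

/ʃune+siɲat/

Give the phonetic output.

[ʃũne+sĩɲat]

/u/ before nasal /n/ → [ũ]
/i/ before nasal /ɲ/ → [ĩ]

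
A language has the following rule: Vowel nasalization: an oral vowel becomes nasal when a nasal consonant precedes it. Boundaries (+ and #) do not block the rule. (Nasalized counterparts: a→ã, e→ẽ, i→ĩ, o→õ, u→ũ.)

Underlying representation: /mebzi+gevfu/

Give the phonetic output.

/e/ after nasal /m/ → [ẽ]

[mẽbzi+gevfu]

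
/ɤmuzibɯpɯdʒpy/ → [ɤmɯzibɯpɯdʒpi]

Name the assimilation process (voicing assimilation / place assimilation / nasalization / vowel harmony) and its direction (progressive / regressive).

/u/→[ɯ] /y/→[i].
Vowels agree with the first vowel, so the harmony is progressive.

vowel harmony, progressive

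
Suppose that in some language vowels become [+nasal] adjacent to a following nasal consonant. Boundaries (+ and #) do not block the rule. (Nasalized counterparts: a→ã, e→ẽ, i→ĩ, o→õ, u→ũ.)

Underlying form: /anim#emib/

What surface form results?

[ãnĩm#ẽmib]

/a/ before nasal /n/ → [ã]
/i/ before nasal /m/ → [ĩ]
/e/ before nasal /m/ → [ẽ]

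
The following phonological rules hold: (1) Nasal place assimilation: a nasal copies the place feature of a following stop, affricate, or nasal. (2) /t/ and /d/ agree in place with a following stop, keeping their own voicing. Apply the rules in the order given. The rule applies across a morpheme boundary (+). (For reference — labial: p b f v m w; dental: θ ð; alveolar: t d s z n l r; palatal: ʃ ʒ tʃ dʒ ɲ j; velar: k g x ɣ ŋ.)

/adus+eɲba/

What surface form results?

Rule 1: /ɲ/ before /b/ (labial) → [m]
After rule 1: adus+emba
Rule 2: no segment meets the rule's conditions; no change.

[adus+emba]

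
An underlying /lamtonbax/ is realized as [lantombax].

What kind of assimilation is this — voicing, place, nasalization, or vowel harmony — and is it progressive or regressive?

place assimilation, regressive

/m/→[n] /n/→[m].
Each target copies a feature from the following segment, so the direction is regressive.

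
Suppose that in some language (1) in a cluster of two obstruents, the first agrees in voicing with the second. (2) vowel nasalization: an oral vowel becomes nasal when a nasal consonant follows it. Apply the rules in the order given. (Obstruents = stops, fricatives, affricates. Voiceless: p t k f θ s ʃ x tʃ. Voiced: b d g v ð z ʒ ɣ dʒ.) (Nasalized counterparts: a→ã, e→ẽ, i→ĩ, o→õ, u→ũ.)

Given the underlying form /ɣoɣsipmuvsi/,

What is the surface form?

Rule 1: /ɣ/ before /s/ (voiceless) → [x]
Rule 1: /v/ before /s/ (voiceless) → [f]
After rule 1: ɣoxsipmufsi
Rule 2: no segment meets the rule's conditions; no change.

[ɣoxsipmufsi]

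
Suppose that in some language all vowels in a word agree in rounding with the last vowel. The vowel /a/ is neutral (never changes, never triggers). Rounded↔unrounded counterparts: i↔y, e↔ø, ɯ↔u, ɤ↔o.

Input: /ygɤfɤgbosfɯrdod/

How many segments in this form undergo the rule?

/ɤ/ harmonizes with /o/ ([+round]) → [o]
/ɤ/ harmonizes with /o/ ([+round]) → [o]
/ɯ/ harmonizes with /o/ ([+round]) → [u]
3 segments change.

3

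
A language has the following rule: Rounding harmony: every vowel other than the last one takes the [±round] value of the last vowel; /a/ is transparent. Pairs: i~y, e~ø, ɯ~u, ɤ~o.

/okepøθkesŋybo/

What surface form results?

/e/ harmonizes with /o/ ([+round]) → [ø]
/e/ harmonizes with /o/ ([+round]) → [ø]

[okøpøθkøsŋybo]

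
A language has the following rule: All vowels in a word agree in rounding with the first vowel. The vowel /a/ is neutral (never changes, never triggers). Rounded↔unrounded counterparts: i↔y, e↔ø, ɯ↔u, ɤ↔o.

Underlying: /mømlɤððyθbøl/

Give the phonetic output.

[mømloððyθbøl]

/ɤ/ harmonizes with /ø/ ([+round]) → [o]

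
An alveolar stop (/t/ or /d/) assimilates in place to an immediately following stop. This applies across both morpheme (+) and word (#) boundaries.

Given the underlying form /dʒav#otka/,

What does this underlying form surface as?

[dʒav#okka]

/t/ before /k/ (velar) → [k]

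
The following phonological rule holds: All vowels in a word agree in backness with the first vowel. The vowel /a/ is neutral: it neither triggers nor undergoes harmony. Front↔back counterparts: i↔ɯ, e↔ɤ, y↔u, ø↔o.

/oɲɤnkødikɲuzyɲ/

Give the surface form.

[oɲɤnkodɯkɲuzuɲ]

/ø/ harmonizes with /o/ ([+back]) → [o]
/i/ harmonizes with /o/ ([+back]) → [ɯ]
/y/ harmonizes with /o/ ([+back]) → [u]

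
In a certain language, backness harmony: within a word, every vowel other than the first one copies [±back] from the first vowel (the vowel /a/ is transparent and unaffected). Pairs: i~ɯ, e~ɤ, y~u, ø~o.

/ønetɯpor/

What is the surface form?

/ɯ/ harmonizes with /ø/ ([-back]) → [i]
/o/ harmonizes with /ø/ ([-back]) → [ø]

[ønetipør]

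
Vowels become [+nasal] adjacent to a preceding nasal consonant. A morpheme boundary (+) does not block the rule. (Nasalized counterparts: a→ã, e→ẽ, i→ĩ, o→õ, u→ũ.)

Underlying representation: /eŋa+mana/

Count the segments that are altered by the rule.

/a/ after nasal /ŋ/ → [ã]
/a/ after nasal /m/ → [ã]
/a/ after nasal /n/ → [ã]
3 segments change.

3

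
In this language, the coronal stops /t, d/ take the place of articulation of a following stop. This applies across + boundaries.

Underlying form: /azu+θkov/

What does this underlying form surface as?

no segment meets the rule's conditions; no change.

[azu+θkov]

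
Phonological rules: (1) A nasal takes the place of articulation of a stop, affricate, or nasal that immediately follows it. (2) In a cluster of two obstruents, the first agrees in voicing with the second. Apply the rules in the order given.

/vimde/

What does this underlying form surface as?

Rule 1: /m/ before /d/ (alveolar) → [n]
After rule 1: vinde
Rule 2: no segment meets the rule's conditions; no change.

[vinde]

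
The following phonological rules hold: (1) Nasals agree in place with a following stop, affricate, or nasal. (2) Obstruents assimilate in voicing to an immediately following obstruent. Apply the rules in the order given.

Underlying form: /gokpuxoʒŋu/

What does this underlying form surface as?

Rule 1: no segment meets the rule's conditions; no change.
After rule 1: gokpuxoʒŋu
Rule 2: no segment meets the rule's conditions; no change.

[gokpuxoʒŋu]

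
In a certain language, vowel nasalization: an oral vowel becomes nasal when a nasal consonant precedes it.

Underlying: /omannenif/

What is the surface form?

/a/ after nasal /m/ → [ã]
/e/ after nasal /n/ → [ẽ]
/i/ after nasal /n/ → [ĩ]

[omãnnẽnĩf]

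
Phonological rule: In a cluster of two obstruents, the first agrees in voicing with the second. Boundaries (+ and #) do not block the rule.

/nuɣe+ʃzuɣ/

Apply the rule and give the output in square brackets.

[nuɣe+ʒzuɣ]

/ʃ/ before /z/ (voiced) → [ʒ]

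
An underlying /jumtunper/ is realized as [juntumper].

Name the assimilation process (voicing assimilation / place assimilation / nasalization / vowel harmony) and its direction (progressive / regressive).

place assimilation, regressive

/m/→[n] /n/→[m].
Each target copies a feature from the following segment, so the direction is regressive.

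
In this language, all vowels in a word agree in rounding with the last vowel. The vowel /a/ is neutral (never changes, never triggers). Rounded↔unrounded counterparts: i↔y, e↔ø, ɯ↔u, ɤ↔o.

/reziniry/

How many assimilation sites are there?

3

/e/ harmonizes with /y/ ([+round]) → [ø]
/i/ harmonizes with /y/ ([+round]) → [y]
/i/ harmonizes with /y/ ([+round]) → [y]
3 segments change.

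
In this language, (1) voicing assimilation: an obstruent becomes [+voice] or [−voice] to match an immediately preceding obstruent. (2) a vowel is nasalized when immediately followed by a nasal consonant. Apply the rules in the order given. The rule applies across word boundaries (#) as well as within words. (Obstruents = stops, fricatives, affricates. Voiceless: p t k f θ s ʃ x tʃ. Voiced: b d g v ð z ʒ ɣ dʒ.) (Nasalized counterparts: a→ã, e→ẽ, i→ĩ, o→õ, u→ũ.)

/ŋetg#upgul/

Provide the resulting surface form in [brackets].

[ŋetk#upkul]

Rule 1: /g/ after /t/ (voiceless) → [k]
Rule 1: /g/ after /p/ (voiceless) → [k]
After rule 1: ŋetk#upkul
Rule 2: no segment meets the rule's conditions; no change.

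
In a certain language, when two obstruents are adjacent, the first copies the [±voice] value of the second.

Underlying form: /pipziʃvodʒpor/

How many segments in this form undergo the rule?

3

/p/ before /z/ (voiced) → [b]
/ʃ/ before /v/ (voiced) → [ʒ]
/dʒ/ before /p/ (voiceless) → [tʃ]
3 segments change.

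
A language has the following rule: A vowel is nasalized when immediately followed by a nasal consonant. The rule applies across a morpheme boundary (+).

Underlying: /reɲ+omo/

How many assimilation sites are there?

/e/ before nasal /ɲ/ → [ẽ]
/o/ before nasal /m/ → [õ]
2 segments change.

2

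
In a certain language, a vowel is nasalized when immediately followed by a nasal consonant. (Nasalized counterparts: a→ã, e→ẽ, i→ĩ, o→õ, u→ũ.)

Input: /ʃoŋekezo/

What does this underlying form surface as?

[ʃõŋekezo]

/o/ before nasal /ŋ/ → [õ]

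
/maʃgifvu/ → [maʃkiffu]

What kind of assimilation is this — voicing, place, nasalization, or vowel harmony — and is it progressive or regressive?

voicing assimilation, progressive

/g/→[k] /v/→[f].
Each target copies a feature from the preceding segment, so the direction is progressive.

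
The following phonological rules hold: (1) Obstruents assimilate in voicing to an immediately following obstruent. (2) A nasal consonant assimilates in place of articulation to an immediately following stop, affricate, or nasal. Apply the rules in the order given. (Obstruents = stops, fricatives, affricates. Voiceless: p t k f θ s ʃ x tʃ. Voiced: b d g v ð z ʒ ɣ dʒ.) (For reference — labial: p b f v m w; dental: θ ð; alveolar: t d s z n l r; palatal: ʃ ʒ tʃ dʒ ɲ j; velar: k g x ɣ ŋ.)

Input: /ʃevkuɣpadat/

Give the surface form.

[ʃefkuxpadat]

Rule 1: /v/ before /k/ (voiceless) → [f]
Rule 1: /ɣ/ before /p/ (voiceless) → [x]
After rule 1: ʃefkuxpadat
Rule 2: no segment meets the rule's conditions; no change.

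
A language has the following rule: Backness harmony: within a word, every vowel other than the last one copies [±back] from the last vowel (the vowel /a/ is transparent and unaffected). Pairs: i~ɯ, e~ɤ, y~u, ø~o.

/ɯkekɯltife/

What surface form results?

/ɯ/ harmonizes with /e/ ([-back]) → [i]
/ɯ/ harmonizes with /e/ ([-back]) → [i]

[ikekiltife]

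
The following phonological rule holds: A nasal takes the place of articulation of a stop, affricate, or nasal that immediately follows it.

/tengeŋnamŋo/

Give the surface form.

/n/ before /g/ (velar) → [ŋ]
/ŋ/ before /n/ (alveolar) → [n]
/m/ before /ŋ/ (velar) → [ŋ]

[teŋgennaŋŋo]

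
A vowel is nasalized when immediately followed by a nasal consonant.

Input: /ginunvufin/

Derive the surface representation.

/i/ before nasal /n/ → [ĩ]
/u/ before nasal /n/ → [ũ]
/i/ before nasal /n/ → [ĩ]

[gĩnũnvufĩn]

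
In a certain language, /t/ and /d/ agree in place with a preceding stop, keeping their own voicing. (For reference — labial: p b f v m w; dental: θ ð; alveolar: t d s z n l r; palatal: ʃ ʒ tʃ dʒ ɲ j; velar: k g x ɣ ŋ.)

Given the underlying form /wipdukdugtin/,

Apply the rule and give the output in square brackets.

[wipbukgugkin]

/d/ after /p/ (labial) → [b]
/d/ after /k/ (velar) → [g]
/t/ after /g/ (velar) → [k]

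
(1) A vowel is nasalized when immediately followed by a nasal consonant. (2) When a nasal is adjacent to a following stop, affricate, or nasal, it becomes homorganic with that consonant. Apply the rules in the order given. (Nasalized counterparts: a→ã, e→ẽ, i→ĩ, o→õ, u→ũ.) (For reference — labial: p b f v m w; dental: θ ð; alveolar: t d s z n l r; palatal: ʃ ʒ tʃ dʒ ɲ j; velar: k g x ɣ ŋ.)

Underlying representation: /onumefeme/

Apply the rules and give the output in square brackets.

[õnũmefẽme]

Rule 1: /o/ before nasal /n/ → [õ]
Rule 1: /u/ before nasal /m/ → [ũ]
Rule 1: /e/ before nasal /m/ → [ẽ]
After rule 1: õnũmefẽme
Rule 2: no segment meets the rule's conditions; no change.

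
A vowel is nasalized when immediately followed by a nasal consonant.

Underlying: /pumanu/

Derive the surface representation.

/u/ before nasal /m/ → [ũ]
/a/ before nasal /n/ → [ã]

[pũmãnu]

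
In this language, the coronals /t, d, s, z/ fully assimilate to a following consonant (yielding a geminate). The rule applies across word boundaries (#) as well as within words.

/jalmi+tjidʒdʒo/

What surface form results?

/t/ before /j/ → [j] (total assimilation)

[jalmi+jjidʒdʒo]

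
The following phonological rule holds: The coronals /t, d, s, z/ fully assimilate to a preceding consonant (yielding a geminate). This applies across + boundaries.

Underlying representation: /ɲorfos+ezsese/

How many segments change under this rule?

/s/ after /z/ → [z] (total assimilation)
1 segment changes.

1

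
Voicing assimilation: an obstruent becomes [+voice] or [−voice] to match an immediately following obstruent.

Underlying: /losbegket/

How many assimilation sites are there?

2

/s/ before /b/ (voiced) → [z]
/g/ before /k/ (voiceless) → [k]
2 segments change.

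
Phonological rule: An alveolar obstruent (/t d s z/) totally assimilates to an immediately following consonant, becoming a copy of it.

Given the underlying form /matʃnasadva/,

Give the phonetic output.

[matʃnasavva]

/d/ before /v/ → [v] (total assimilation)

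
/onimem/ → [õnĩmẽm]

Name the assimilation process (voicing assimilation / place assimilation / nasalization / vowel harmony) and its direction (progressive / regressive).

nasalization, regressive

/o/→[õ] /i/→[ĩ] /e/→[ẽ].
Each target copies a feature from the following segment, so the direction is regressive.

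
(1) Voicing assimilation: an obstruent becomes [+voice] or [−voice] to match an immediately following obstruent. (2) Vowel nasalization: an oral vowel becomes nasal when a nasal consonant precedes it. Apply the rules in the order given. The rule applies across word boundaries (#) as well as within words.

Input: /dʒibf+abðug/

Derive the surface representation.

Rule 1: /b/ before /f/ (voiceless) → [p]
After rule 1: dʒipf+abðug
Rule 2: no segment meets the rule's conditions; no change.

[dʒipf+abðug]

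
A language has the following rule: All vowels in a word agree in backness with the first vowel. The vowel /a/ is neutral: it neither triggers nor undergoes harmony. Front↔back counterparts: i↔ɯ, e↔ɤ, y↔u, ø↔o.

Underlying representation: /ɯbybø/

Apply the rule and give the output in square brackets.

/y/ harmonizes with /ɯ/ ([+back]) → [u]
/ø/ harmonizes with /ɯ/ ([+back]) → [o]

[ɯbubo]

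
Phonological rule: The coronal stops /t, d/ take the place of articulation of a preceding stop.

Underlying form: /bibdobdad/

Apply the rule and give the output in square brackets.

[bibbobbad]

/d/ after /b/ (labial) → [b]
/d/ after /b/ (labial) → [b]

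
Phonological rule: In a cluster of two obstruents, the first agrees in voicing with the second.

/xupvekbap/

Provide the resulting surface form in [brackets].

[xubvegbap]

/p/ before /v/ (voiced) → [b]
/k/ before /b/ (voiced) → [g]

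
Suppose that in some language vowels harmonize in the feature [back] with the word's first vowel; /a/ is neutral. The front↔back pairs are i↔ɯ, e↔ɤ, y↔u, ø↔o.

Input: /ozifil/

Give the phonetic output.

[ozɯfɯl]

/i/ harmonizes with /o/ ([+back]) → [ɯ]
/i/ harmonizes with /o/ ([+back]) → [ɯ]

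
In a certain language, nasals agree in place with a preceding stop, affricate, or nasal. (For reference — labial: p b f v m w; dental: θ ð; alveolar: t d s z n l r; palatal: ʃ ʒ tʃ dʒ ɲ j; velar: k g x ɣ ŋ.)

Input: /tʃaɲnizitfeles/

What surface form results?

/n/ after /ɲ/ (palatal) → [ɲ]

[tʃaɲɲizitfeles]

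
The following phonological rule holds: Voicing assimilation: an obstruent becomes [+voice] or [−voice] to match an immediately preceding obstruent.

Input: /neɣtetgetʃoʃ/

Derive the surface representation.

[neɣdetketʃoʃ]

/t/ after /ɣ/ (voiced) → [d]
/g/ after /t/ (voiceless) → [k]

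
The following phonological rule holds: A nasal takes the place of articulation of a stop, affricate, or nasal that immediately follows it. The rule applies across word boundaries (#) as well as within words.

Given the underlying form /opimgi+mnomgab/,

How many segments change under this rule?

3

/m/ before /g/ (velar) → [ŋ]
/m/ before /n/ (alveolar) → [n]
/m/ before /g/ (velar) → [ŋ]
3 segments change.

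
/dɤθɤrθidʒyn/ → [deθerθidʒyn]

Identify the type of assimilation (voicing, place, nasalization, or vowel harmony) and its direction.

/ɤ/→[e] /ɤ/→[e].
Vowels agree with the last vowel, so the harmony is regressive.

vowel harmony, regressive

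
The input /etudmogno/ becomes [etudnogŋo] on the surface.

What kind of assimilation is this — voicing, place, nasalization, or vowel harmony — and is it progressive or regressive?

place assimilation, progressive

/m/→[n] /n/→[ŋ].
Each target copies a feature from the preceding segment, so the direction is progressive.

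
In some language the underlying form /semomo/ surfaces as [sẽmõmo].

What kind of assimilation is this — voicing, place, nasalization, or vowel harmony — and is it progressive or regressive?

nasalization, regressive

/e/→[ẽ] /o/→[õ].
Each target copies a feature from the following segment, so the direction is regressive.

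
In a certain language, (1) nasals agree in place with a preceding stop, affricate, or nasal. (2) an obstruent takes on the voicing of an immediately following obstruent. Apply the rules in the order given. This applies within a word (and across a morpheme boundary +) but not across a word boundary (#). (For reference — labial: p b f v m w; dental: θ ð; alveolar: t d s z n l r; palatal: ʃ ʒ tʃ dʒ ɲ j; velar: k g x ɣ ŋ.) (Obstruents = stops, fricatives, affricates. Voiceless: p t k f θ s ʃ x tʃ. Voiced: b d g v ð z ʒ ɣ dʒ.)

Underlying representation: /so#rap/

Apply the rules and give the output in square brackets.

Rule 1: no segment meets the rule's conditions; no change.
After rule 1: so#rap
Rule 2: no segment meets the rule's conditions; no change.

[so#rap]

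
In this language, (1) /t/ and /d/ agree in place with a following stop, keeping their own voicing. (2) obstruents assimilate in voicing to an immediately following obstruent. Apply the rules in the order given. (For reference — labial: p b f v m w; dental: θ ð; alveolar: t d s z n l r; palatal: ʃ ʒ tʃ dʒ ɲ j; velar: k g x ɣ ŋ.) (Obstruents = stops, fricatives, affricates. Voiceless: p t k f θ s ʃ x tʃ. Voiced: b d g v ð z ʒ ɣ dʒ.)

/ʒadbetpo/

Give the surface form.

[ʒabbeppo]

Rule 1: /d/ before /b/ (labial) → [b]
Rule 1: /t/ before /p/ (labial) → [p]
After rule 1: ʒabbeppo
Rule 2: no segment meets the rule's conditions; no change.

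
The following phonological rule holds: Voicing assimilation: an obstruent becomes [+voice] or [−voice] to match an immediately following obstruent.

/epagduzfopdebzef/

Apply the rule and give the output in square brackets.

/z/ before /f/ (voiceless) → [s]
/p/ before /d/ (voiced) → [b]

[epagdusfobdebzef]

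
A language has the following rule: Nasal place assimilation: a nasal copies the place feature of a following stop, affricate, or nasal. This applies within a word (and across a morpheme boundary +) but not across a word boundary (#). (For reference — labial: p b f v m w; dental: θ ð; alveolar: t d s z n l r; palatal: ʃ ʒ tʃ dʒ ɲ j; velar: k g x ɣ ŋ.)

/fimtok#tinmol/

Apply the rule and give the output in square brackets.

[fintok#timmol]

/m/ before /t/ (alveolar) → [n]
/n/ before /m/ (labial) → [m]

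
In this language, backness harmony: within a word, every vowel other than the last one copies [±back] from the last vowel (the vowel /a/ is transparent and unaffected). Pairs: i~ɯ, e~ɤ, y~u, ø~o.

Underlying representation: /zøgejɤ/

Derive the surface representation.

/ø/ harmonizes with /ɤ/ ([+back]) → [o]
/e/ harmonizes with /ɤ/ ([+back]) → [ɤ]

[zogɤjɤ]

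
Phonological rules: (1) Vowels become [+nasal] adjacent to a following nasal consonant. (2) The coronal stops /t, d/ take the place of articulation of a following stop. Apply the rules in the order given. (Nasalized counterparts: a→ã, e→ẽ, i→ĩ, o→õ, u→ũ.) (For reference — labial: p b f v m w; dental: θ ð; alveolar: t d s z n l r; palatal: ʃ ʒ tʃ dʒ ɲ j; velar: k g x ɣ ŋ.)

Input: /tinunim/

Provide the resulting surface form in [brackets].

[tĩnũnĩm]

Rule 1: /i/ before nasal /n/ → [ĩ]
Rule 1: /u/ before nasal /n/ → [ũ]
Rule 1: /i/ before nasal /m/ → [ĩ]
After rule 1: tĩnũnĩm
Rule 2: no segment meets the rule's conditions; no change.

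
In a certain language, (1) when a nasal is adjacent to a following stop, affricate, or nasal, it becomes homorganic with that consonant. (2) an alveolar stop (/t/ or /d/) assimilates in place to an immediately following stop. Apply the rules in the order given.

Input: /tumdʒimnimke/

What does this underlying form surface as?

[tuɲdʒinniŋke]

Rule 1: /m/ before /dʒ/ (palatal) → [ɲ]
Rule 1: /m/ before /n/ (alveolar) → [n]
Rule 1: /m/ before /k/ (velar) → [ŋ]
After rule 1: tuɲdʒinniŋke
Rule 2: no segment meets the rule's conditions; no change.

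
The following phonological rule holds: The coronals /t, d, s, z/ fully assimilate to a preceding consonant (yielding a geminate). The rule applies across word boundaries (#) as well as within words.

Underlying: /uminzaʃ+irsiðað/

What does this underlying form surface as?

[uminnaʃ+irriðað]

/z/ after /n/ → [n] (total assimilation)
/s/ after /r/ → [r] (total assimilation)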